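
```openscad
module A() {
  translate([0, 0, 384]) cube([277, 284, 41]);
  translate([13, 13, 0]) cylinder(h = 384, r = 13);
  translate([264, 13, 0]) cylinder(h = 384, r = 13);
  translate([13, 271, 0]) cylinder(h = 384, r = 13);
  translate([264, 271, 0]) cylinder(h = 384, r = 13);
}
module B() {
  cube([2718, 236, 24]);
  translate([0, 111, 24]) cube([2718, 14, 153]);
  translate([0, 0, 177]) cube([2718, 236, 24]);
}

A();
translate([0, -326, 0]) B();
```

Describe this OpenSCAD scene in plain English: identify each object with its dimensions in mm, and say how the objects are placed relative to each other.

A is a four-legged stool. The seat is 277×284 mm, 41 mm thick, top at z = 425 mm. It stands on four round legs, each 26 mm in diameter, from z = 0 to the seat underside, each leg's axis is inset half a diameter from the nearest pair of seat edges (so the leg's bounding box is flush with the corner).

B is an I-beam lying along x, 2718 mm long. Overall section height 201 mm. Two flanges 236 mm wide (y) and 24 mm thick, one on the floor and one at the top; a web 14 mm thick runs between them, centred on the flange width.

The I-beam is on the floor beside the stool on its −y side.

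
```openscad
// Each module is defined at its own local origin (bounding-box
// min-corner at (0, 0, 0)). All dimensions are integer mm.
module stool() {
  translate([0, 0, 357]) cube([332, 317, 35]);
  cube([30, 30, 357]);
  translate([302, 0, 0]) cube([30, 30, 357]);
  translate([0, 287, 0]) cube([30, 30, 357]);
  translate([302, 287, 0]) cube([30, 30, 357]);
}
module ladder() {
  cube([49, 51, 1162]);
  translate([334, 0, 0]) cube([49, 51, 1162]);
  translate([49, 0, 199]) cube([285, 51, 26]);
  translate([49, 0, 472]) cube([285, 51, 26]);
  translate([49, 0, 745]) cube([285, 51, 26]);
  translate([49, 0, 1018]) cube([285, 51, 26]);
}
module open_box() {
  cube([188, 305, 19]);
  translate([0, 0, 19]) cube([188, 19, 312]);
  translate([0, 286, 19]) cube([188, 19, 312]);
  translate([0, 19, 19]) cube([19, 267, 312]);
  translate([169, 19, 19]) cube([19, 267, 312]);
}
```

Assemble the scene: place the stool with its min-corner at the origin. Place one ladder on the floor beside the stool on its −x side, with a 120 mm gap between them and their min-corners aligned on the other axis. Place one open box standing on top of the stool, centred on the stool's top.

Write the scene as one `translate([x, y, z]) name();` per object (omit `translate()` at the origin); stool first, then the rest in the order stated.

stool();
translate([-503, 0, 0]) ladder();
translate([72, 6, 392]) open_box();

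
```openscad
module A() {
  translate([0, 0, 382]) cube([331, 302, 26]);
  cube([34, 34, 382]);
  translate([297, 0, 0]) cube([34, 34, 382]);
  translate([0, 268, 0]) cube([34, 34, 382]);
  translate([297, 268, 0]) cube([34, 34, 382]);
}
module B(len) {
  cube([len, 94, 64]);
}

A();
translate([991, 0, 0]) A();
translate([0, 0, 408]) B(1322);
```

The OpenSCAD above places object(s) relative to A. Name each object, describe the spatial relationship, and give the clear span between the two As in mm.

Second stool starts at x = 991; first ends at x = 331; clear span = 991 − 331 = 660 mm.

A is a stool. B is a beam. A beam spans the tops of two stools. The clear span between the two stools is 660 mm.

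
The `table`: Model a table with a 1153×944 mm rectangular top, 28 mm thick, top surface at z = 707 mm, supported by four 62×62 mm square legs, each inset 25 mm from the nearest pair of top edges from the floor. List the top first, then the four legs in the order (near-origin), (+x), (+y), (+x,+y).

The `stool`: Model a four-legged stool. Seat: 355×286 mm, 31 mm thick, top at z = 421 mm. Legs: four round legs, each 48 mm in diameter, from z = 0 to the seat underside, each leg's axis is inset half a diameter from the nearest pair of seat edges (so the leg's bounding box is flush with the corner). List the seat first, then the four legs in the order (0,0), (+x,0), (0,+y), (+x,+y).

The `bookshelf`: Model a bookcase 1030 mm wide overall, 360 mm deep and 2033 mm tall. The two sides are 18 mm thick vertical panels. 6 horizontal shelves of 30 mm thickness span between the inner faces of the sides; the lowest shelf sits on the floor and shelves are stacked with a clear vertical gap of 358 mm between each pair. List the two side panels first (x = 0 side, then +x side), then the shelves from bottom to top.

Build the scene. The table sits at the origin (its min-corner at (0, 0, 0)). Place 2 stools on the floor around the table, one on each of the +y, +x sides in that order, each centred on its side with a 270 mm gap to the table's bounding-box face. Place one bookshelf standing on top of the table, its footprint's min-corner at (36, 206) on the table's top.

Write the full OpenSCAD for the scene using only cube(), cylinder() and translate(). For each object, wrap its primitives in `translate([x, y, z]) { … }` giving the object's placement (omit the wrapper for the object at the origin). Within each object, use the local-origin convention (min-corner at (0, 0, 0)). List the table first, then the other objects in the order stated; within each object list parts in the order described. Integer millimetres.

translate([0, 0, 679]) cube([1153, 944, 28]);
translate([25, 25, 0]) cube([62, 62, 679]);
translate([1066, 25, 0]) cube([62, 62, 679]);
translate([25, 857, 0]) cube([62, 62, 679]);
translate([1066, 857, 0]) cube([62, 62, 679]);
translate([399, 1214, 0]) {
  translate([0, 0, 390]) cube([355, 286, 31]);
  translate([24, 24, 0]) cylinder(h = 390, r = 24);
  translate([331, 24, 0]) cylinder(h = 390, r = 24);
  translate([24, 262, 0]) cylinder(h = 390, r = 24);
  translate([331, 262, 0]) cylinder(h = 390, r = 24);
}
translate([1423, 329, 0]) {
  translate([0, 0, 390]) cube([355, 286, 31]);
  translate([24, 24, 0]) cylinder(h = 390, r = 24);
  translate([331, 24, 0]) cylinder(h = 390, r = 24);
  translate([24, 262, 0]) cylinder(h = 390, r = 24);
  translate([331, 262, 0]) cylinder(h = 390, r = 24);
}
translate([36, 206, 707]) {
  cube([18, 360, 2033]);
  translate([1012, 0, 0]) cube([18, 360, 2033]);
  translate([18, 0, 0]) cube([994, 360, 30]);
  translate([18, 0, 388]) cube([994, 360, 30]);
  translate([18, 0, 776]) cube([994, 360, 30]);
  translate([18, 0, 1164]) cube([994, 360, 30]);
  translate([18, 0, 1552]) cube([994, 360, 30]);
  translate([18, 0, 1940]) cube([994, 360, 30]);
}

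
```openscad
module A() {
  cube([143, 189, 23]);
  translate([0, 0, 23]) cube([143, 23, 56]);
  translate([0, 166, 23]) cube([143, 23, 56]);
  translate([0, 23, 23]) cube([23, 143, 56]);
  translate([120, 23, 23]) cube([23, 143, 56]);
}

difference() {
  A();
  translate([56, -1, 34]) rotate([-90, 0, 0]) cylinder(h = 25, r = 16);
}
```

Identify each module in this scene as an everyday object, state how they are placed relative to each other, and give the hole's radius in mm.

A is an open box. The open box has a circular hole through its front wall. The hole's radius is 16 mm.

The subtracted cylinder has r = 16 mm.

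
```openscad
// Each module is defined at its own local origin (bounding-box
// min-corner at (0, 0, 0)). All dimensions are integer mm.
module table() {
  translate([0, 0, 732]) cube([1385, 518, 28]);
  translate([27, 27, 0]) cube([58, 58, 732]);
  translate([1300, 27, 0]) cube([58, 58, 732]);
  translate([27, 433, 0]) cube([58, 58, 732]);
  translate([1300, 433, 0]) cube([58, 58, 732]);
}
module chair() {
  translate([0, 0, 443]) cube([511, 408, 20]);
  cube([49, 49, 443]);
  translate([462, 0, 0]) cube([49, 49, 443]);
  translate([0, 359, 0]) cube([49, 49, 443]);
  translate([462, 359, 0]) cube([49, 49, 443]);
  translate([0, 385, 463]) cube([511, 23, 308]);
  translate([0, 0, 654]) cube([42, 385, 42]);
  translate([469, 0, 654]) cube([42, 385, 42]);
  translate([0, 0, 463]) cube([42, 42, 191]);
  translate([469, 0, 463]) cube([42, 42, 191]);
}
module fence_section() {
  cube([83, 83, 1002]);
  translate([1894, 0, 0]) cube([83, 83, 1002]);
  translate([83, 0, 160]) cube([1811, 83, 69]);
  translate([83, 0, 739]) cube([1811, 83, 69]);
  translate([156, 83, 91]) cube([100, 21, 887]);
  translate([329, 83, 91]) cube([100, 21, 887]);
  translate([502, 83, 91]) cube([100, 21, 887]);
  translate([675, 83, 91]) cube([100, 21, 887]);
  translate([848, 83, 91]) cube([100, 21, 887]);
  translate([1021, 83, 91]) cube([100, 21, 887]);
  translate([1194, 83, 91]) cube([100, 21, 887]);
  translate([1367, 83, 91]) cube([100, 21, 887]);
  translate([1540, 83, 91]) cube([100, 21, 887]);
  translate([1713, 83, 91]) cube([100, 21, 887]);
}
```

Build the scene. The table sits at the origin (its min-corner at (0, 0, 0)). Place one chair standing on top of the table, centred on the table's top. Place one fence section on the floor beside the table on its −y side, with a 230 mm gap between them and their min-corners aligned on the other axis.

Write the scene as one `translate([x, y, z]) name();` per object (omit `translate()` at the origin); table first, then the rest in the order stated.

table();
translate([437, 55, 760]) chair();
translate([0, -334, 0]) fence_section();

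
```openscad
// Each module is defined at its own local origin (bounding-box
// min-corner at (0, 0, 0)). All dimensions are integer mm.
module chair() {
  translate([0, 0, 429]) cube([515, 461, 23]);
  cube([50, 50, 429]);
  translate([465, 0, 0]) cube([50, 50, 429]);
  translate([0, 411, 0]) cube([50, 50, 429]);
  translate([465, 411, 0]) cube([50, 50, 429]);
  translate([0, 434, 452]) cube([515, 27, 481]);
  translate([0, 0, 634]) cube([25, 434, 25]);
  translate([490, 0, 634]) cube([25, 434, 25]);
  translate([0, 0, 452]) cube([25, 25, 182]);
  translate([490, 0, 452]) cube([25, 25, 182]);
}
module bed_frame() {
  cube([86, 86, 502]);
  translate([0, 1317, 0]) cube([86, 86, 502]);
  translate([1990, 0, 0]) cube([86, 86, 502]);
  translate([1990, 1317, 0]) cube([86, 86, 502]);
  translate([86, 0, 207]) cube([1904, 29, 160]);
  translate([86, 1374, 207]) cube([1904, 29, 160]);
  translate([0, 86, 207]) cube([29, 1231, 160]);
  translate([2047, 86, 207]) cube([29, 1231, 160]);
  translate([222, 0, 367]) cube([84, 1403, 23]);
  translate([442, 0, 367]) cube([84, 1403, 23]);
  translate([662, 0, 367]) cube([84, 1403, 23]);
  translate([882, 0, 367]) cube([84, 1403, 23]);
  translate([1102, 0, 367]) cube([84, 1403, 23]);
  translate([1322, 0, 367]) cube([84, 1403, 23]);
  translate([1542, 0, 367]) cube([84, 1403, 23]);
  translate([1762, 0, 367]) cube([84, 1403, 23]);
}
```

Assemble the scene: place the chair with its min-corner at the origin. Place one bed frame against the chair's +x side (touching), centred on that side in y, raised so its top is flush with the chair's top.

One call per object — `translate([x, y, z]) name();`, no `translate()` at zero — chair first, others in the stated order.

chair();
translate([515, -471, 431]) bed_frame();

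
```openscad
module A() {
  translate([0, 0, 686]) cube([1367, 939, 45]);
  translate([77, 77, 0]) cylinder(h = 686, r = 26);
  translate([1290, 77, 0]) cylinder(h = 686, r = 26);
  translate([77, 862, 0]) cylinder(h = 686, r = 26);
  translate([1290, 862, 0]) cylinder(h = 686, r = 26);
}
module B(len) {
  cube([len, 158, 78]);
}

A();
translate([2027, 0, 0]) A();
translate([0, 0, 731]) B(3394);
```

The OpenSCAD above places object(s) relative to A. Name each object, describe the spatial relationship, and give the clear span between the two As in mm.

Second table starts at x = 2027; first ends at x = 1367; clear span = 2027 − 1367 = 660 mm.

A is a table. B is a beam. A beam spans the tops of two tables. The clear span between the two tables is 660 mm.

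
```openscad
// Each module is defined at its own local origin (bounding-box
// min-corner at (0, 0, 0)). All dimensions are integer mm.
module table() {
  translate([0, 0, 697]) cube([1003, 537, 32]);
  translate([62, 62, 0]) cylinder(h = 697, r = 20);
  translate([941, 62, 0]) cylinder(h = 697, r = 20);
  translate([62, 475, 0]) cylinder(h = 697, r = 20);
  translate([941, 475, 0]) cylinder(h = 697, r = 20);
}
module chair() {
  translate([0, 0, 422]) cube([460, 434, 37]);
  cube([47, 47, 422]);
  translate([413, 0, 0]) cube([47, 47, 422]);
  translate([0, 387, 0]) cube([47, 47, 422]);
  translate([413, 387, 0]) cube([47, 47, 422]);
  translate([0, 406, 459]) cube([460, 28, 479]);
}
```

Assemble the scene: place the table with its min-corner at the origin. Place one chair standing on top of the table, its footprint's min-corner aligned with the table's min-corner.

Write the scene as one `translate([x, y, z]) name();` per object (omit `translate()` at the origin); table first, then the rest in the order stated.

table();
translate([0, 0, 729]) chair();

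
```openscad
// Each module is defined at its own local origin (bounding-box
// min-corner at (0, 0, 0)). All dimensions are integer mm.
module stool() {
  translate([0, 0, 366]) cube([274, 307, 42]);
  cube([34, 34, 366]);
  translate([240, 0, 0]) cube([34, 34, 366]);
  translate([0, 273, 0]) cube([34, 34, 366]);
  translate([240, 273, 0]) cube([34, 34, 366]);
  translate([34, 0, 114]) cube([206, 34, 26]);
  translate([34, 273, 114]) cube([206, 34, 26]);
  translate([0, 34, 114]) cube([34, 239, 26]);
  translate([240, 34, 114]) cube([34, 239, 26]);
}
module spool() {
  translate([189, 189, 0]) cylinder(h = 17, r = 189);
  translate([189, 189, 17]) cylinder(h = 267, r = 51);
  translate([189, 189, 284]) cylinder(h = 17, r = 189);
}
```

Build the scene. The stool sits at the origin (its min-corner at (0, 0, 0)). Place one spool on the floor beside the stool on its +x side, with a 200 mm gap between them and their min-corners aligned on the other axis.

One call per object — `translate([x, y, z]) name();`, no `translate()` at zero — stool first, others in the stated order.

stool();
translate([474, 0, 0]) spool();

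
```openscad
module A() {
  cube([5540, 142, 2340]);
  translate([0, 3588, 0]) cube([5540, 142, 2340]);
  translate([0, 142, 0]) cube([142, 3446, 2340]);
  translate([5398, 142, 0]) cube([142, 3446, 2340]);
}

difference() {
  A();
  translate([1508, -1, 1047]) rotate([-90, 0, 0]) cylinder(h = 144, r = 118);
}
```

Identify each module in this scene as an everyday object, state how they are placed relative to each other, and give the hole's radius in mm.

The subtracted cylinder has r = 118 mm.

A is a house frame. The house frame has a circular hole through its front wall. The hole's radius is 118 mm.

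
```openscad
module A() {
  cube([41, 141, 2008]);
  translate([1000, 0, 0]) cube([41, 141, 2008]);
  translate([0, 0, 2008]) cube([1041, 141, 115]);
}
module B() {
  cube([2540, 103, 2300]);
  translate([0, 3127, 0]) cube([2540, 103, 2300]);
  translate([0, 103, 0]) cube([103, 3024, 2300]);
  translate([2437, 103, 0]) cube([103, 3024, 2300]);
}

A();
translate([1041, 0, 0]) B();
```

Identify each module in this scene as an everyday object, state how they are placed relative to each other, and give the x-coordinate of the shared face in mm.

A is a door frame. B is a house frame. The house frame is against the door frame's +x side, with their −y faces flush. The x-coordinate of the shared face is 1041 mm.

The door frame's +x face and the house frame's −x face are both at x = 1041 mm.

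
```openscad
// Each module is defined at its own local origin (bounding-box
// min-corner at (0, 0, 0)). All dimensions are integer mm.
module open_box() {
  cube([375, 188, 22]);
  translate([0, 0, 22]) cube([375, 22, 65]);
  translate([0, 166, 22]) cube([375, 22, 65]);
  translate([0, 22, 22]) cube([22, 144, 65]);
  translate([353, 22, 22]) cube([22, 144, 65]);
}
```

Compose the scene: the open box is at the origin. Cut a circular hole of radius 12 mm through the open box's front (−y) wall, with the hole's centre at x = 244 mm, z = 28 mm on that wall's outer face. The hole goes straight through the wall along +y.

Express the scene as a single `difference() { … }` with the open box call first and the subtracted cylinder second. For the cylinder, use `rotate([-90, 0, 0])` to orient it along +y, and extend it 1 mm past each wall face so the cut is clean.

difference() {
  open_box();
  translate([244, -1, 28]) rotate([-90, 0, 0]) cylinder(h = 24, r = 12);
}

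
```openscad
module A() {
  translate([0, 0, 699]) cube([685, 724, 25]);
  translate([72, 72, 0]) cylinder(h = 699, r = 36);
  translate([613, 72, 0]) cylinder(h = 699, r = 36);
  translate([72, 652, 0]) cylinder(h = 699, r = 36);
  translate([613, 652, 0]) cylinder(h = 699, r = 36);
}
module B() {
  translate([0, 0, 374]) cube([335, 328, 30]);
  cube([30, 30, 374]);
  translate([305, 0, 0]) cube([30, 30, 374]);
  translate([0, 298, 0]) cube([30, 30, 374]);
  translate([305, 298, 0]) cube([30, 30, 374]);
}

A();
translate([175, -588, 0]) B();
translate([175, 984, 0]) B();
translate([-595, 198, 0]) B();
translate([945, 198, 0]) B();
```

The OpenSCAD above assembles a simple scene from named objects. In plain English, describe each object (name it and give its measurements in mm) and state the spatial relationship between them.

A is a table: top 685 mm (x) × 724 mm (y), 25 mm thick, upper face at z = 724 mm, on four round legs of 72 mm diameter, each leg's bounding box inset 36 mm from the nearest pair of top edges, running from z = 0 to the bottom of the top.

B is a simple wooden stool: a rectangular seat 335 mm (x) by 328 mm (y), 30 mm thick, top face at z = 404 mm, on four square legs, each 30×30 mm in cross-section. The legs rest on z = 0, each flush with a corner of the seat.

Four stools sit around the table at the −y, +y, −x, +x sides.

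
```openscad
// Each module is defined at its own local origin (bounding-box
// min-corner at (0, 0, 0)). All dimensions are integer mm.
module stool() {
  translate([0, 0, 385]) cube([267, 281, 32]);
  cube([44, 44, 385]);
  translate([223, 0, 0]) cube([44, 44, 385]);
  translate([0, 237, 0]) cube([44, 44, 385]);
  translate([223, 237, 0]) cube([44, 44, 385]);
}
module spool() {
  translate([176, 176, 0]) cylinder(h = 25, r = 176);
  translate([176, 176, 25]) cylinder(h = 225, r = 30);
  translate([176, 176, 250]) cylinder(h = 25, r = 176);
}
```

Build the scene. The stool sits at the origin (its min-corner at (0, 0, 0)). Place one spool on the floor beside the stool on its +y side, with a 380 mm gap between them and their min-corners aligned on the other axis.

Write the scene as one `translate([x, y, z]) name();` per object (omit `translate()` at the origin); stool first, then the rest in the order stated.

stool();
translate([0, 661, 0]) spool();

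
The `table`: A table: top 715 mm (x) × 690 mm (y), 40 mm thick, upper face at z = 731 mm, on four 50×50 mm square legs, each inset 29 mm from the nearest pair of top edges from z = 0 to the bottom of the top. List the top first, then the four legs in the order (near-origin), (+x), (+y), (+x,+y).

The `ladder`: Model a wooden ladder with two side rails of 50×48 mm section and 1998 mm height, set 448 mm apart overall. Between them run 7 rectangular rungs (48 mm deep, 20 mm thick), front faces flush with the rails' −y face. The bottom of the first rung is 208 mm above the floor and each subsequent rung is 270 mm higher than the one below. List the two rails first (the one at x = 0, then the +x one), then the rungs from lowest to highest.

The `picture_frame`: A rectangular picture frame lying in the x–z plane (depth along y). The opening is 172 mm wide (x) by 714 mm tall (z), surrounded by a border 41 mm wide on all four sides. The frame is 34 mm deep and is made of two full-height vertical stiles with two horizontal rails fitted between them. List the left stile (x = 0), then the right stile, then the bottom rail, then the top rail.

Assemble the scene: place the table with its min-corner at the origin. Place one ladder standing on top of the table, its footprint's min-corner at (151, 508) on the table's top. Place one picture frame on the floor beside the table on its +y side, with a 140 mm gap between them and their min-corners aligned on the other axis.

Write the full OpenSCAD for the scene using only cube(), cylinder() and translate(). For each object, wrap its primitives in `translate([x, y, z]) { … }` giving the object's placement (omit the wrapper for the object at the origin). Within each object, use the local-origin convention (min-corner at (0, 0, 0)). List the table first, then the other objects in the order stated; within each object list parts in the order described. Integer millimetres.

translate([0, 0, 691]) cube([715, 690, 40]);
translate([29, 29, 0]) cube([50, 50, 691]);
translate([636, 29, 0]) cube([50, 50, 691]);
translate([29, 611, 0]) cube([50, 50, 691]);
translate([636, 611, 0]) cube([50, 50, 691]);
translate([151, 508, 731]) {
  cube([50, 48, 1998]);
  translate([398, 0, 0]) cube([50, 48, 1998]);
  translate([50, 0, 208]) cube([348, 48, 20]);
  translate([50, 0, 478]) cube([348, 48, 20]);
  translate([50, 0, 748]) cube([348, 48, 20]);
  translate([50, 0, 1018]) cube([348, 48, 20]);
  translate([50, 0, 1288]) cube([348, 48, 20]);
  translate([50, 0, 1558]) cube([348, 48, 20]);
  translate([50, 0, 1828]) cube([348, 48, 20]);
}
translate([0, 830, 0]) {
  cube([41, 34, 796]);
  translate([213, 0, 0]) cube([41, 34, 796]);
  translate([41, 0, 0]) cube([172, 34, 41]);
  translate([41, 0, 755]) cube([172, 34, 41]);
}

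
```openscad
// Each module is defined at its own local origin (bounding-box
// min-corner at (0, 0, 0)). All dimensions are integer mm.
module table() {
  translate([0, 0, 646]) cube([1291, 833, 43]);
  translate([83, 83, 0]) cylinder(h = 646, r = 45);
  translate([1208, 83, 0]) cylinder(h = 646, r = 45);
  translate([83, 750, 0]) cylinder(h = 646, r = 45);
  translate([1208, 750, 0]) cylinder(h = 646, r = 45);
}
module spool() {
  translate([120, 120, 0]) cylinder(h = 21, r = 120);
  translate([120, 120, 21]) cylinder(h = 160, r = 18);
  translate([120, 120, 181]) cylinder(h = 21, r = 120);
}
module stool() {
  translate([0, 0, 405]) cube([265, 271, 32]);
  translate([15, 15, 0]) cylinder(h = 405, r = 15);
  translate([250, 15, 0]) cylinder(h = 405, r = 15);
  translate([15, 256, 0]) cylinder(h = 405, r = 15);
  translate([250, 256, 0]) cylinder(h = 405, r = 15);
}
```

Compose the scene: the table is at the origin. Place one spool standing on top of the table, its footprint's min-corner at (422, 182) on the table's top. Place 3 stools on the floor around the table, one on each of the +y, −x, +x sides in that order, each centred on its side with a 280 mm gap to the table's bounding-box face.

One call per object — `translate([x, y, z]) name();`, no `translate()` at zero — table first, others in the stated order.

table();
translate([422, 182, 689]) spool();
translate([513, 1113, 0]) stool();
translate([-545, 281, 0]) stool();
translate([1571, 281, 0]) stool();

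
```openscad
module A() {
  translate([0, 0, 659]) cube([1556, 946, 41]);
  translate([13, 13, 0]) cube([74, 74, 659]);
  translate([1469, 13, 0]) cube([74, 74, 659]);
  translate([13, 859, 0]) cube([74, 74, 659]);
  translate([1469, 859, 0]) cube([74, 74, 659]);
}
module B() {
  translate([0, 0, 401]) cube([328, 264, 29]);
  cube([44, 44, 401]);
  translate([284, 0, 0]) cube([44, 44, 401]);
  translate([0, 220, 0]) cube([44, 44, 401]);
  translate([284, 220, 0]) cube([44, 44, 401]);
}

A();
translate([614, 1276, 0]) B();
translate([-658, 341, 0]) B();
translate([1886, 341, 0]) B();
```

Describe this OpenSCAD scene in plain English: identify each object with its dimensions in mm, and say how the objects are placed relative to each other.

A is a table: top 1556 mm (x) × 946 mm (y), 41 mm thick, upper face at z = 700 mm, on four 74×74 mm square legs, each inset 13 mm from the nearest pair of top edges, running from z = 0 to the bottom of the top.

B is a four-legged stool. The seat is 328×264 mm, 29 mm thick, top at z = 430 mm. It stands on four square legs, each 44×44 mm in cross-section, from z = 0 to the seat underside, each flush with a corner of the seat.

Three stools sit around the table at the +y, −x, +x sides.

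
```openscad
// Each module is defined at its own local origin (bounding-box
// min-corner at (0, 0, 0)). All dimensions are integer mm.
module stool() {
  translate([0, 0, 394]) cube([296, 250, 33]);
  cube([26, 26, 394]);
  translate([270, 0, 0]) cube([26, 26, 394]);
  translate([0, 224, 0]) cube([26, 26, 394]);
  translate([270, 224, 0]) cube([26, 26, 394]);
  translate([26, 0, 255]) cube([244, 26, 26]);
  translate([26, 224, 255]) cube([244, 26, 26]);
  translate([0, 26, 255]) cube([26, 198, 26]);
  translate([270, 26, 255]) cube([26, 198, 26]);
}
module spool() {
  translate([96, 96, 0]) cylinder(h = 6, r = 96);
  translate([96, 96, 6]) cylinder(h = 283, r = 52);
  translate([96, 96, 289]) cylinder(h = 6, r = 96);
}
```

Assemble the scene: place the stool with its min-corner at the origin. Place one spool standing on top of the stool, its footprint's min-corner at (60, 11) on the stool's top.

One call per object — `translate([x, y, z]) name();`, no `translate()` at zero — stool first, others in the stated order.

stool();
translate([60, 11, 427]) spool();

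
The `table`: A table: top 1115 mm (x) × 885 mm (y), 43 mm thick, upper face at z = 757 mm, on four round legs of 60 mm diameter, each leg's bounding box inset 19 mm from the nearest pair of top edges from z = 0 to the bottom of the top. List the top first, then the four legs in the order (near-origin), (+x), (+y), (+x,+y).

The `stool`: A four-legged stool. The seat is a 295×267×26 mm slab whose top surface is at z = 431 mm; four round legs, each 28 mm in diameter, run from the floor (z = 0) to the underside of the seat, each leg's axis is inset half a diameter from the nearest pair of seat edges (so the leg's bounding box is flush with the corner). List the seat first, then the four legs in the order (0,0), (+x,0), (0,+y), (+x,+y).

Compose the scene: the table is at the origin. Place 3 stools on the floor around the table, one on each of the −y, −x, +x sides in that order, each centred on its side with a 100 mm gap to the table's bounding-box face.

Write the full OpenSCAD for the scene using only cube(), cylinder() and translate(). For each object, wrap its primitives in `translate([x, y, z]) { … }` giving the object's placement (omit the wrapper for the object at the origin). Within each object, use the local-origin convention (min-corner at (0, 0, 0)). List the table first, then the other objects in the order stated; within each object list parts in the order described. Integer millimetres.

translate([0, 0, 714]) cube([1115, 885, 43]);
translate([49, 49, 0]) cylinder(h = 714, r = 30);
translate([1066, 49, 0]) cylinder(h = 714, r = 30);
translate([49, 836, 0]) cylinder(h = 714, r = 30);
translate([1066, 836, 0]) cylinder(h = 714, r = 30);
translate([410, -367, 0]) {
  translate([0, 0, 405]) cube([295, 267, 26]);
  translate([14, 14, 0]) cylinder(h = 405, r = 14);
  translate([281, 14, 0]) cylinder(h = 405, r = 14);
  translate([14, 253, 0]) cylinder(h = 405, r = 14);
  translate([281, 253, 0]) cylinder(h = 405, r = 14);
}
translate([-395, 309, 0]) {
  translate([0, 0, 405]) cube([295, 267, 26]);
  translate([14, 14, 0]) cylinder(h = 405, r = 14);
  translate([281, 14, 0]) cylinder(h = 405, r = 14);
  translate([14, 253, 0]) cylinder(h = 405, r = 14);
  translate([281, 253, 0]) cylinder(h = 405, r = 14);
}
translate([1215, 309, 0]) {
  translate([0, 0, 405]) cube([295, 267, 26]);
  translate([14, 14, 0]) cylinder(h = 405, r = 14);
  translate([281, 14, 0]) cylinder(h = 405, r = 14);
  translate([14, 253, 0]) cylinder(h = 405, r = 14);
  translate([281, 253, 0]) cylinder(h = 405, r = 14);
}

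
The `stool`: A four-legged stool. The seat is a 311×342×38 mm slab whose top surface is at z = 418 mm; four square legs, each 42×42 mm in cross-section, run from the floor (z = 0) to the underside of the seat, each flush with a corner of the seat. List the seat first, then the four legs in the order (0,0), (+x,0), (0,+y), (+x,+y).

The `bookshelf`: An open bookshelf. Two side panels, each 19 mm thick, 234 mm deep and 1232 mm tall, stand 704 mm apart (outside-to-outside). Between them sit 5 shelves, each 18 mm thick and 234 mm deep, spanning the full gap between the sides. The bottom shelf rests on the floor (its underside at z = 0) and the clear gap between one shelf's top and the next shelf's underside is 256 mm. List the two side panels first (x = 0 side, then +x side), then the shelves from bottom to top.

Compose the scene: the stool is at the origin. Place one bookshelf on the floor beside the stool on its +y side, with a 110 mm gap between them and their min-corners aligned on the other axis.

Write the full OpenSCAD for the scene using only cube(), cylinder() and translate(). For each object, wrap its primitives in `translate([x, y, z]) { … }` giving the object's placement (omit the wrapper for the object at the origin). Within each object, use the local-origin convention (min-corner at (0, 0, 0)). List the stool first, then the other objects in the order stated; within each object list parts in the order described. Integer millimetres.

translate([0, 0, 380]) cube([311, 342, 38]);
cube([42, 42, 380]);
translate([269, 0, 0]) cube([42, 42, 380]);
translate([0, 300, 0]) cube([42, 42, 380]);
translate([269, 300, 0]) cube([42, 42, 380]);
translate([0, 452, 0]) {
  cube([19, 234, 1232]);
  translate([685, 0, 0]) cube([19, 234, 1232]);
  translate([19, 0, 0]) cube([666, 234, 18]);
  translate([19, 0, 274]) cube([666, 234, 18]);
  translate([19, 0, 548]) cube([666, 234, 18]);
  translate([19, 0, 822]) cube([666, 234, 18]);
  translate([19, 0, 1096]) cube([666, 234, 18]);
}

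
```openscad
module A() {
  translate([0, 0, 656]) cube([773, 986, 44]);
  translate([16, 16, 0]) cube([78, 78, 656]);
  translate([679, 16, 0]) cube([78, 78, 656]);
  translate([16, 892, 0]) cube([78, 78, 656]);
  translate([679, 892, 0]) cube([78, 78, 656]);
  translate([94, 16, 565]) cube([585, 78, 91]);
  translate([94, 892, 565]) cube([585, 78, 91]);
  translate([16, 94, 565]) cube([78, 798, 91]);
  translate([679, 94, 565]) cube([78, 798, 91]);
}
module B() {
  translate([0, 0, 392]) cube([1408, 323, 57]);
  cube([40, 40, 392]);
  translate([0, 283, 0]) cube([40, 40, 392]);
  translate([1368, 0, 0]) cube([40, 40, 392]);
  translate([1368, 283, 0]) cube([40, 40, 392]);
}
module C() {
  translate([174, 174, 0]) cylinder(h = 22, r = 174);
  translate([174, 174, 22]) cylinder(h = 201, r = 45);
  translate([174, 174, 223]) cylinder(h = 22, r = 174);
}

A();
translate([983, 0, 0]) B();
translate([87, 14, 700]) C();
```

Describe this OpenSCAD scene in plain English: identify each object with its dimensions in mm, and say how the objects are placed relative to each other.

A is a table: top 773 mm (x) × 986 mm (y), 44 mm thick, upper face at z = 700 mm, on four 78×78 mm square legs, each inset 16 mm from the nearest pair of top edges, running from z = 0 to the bottom of the top. Four apron rails, 78 mm thick and 91 mm tall, run between adjacent legs with their top edges flush with the underside of the top and their outer faces flush with the legs' outer faces.

B is a long wooden bench with a 1408 mm (x) × 323 mm (y) seat, 57 mm thick, its top surface 449 mm above the floor. Four 40 mm square legs at the seat corners, flush with the edges, run from z = 0 to the seat underside.

C is a spool: two coaxial disc flanges of radius 174 mm and thickness 22 mm, joined by a core cylinder of radius 45 mm and height 201 mm. The lower flange rests on z = 0 and the three cylinders share a vertical axis.

The bench is on the floor beside the table on its +x side. The spool is on top of the table.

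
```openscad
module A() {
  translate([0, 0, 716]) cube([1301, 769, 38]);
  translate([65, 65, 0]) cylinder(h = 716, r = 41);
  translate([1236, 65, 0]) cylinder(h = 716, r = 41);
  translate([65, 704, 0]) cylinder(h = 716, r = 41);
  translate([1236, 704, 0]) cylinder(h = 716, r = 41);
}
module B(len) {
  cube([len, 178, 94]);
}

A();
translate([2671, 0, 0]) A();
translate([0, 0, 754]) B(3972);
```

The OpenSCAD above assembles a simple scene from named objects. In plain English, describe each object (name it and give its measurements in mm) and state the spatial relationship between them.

A is a rectangular dining table. The top is 1301×769×38 mm with its upper surface at z = 754 mm. It stands on four round legs of 82 mm diameter, each leg's bounding box inset 24 mm from the nearest pair of top edges, running from the floor to the underside of the top.

B is a rectangular beam 3972 mm long (x), 178 mm deep (y), 94 mm thick (z).

The beam spans the tops of two tables placed 1370 mm apart, resting at z = 754 mm.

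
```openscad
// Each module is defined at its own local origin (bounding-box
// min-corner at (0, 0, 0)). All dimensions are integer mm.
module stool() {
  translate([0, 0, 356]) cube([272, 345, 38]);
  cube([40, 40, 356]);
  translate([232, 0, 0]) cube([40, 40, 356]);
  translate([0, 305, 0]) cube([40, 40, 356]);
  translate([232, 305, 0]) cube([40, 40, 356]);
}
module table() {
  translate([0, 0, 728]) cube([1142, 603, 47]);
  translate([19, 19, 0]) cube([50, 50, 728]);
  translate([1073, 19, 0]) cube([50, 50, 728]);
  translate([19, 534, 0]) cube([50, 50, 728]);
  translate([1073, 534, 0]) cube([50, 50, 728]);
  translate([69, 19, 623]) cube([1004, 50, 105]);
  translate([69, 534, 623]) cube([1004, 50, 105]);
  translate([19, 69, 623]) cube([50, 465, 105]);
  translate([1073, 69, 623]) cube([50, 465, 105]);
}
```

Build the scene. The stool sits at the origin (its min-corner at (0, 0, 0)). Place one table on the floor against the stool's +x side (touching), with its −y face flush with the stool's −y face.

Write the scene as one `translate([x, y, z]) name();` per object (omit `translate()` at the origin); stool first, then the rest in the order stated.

stool();
translate([272, 0, 0]) table();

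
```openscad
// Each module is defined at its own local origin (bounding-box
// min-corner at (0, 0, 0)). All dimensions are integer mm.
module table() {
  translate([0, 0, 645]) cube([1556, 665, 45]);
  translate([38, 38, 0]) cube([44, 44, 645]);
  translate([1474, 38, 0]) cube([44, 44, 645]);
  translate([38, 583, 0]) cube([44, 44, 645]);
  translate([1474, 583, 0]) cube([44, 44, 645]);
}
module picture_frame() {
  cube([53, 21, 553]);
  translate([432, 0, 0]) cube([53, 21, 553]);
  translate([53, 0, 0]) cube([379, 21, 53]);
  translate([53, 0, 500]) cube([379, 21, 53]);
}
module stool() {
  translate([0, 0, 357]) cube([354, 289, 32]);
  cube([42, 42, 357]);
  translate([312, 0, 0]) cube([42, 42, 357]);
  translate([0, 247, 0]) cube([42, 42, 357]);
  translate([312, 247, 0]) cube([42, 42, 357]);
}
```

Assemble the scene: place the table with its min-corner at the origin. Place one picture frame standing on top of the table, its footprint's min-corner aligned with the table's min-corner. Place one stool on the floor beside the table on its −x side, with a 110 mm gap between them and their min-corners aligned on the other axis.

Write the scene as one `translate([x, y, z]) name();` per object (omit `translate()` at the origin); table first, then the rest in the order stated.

table();
translate([0, 0, 690]) picture_frame();
translate([-464, 0, 0]) stool();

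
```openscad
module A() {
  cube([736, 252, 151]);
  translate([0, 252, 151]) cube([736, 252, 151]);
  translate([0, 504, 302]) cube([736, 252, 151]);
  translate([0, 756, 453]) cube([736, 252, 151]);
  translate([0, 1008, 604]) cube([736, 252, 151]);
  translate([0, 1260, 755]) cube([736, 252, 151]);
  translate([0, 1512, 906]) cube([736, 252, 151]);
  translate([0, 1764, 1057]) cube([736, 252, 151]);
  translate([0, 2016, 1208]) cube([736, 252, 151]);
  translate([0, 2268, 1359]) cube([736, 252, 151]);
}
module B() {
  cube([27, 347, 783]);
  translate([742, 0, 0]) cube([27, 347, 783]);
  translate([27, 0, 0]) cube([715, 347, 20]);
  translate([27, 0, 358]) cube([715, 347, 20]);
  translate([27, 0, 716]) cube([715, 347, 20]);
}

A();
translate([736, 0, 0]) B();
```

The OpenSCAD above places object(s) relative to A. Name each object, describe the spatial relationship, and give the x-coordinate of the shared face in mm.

The staircase's +x face and the bookshelf's −x face are both at x = 736 mm.

A is a staircase. B is a bookshelf. The bookshelf is against the staircase's +x side, with their −y faces flush. The x-coordinate of the shared face is 736 mm.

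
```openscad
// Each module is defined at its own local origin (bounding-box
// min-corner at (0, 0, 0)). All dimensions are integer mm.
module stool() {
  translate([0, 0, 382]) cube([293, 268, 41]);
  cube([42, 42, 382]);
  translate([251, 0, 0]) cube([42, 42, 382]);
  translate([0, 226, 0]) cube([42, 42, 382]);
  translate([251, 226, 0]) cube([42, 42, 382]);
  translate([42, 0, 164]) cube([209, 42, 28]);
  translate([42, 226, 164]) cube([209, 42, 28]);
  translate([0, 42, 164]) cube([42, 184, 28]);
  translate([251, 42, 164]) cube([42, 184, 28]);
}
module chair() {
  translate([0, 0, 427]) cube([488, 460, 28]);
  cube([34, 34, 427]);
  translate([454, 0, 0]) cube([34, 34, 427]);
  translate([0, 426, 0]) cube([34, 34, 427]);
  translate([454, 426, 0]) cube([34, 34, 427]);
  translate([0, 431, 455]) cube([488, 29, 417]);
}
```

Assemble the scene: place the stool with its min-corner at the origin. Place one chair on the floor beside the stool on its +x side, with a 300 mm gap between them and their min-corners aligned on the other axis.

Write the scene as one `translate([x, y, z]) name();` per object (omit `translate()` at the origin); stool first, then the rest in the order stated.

stool();
translate([593, 0, 0]) chair();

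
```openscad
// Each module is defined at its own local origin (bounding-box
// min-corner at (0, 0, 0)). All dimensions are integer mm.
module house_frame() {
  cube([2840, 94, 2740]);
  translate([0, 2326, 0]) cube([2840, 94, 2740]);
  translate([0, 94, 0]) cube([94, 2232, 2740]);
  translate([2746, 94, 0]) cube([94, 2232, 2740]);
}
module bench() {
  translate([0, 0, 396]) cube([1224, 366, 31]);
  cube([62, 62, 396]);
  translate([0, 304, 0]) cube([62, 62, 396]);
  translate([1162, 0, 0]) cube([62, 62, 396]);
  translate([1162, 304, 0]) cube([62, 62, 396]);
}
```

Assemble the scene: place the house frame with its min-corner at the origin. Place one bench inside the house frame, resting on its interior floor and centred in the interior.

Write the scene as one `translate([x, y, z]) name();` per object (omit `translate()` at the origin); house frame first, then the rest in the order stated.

house_frame();
translate([808, 1027, 0]) bench();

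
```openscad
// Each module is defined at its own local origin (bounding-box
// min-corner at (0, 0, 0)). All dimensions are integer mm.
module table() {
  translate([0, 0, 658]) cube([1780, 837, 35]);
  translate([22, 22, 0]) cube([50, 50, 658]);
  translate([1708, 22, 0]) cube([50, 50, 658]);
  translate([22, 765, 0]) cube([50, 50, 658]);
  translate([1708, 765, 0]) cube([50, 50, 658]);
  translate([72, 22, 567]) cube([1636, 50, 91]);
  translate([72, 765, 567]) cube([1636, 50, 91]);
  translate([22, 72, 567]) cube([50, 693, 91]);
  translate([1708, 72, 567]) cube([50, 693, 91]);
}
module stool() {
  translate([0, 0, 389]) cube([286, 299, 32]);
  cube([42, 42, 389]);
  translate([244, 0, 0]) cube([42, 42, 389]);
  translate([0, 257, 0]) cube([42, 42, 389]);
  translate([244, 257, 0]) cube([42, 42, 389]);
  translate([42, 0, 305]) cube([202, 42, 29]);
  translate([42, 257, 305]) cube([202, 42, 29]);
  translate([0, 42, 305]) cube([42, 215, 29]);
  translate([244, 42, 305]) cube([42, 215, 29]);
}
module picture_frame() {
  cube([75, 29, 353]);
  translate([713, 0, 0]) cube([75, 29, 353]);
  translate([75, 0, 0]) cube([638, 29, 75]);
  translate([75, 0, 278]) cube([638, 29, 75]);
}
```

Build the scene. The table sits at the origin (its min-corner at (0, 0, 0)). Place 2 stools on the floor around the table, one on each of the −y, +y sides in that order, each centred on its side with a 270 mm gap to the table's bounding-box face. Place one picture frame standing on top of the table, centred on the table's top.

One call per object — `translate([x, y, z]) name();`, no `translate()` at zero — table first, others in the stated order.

table();
translate([747, -569, 0]) stool();
translate([747, 1107, 0]) stool();
translate([496, 404, 693]) picture_frame();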